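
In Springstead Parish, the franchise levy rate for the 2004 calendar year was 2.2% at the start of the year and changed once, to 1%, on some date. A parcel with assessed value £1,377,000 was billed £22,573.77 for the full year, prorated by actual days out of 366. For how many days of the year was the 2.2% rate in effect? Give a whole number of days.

Let d = days at the first rate; then 366 − d days at the second rate.
£1,377,000 × [2.2%·d + 1%·(366−d)] / 366 = £22,573.77
Solving gives d = 195, so the new rate took effect on 14 July 2004.

195 days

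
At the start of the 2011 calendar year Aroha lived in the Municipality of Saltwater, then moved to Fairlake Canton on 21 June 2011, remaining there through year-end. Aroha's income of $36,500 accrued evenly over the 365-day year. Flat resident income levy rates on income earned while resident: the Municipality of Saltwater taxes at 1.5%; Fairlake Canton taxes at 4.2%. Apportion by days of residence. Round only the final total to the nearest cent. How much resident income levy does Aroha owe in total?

The Municipality of Saltwater, 1 January – 20 June 2011: 171 days → $36,500 × 1.5% × 171/365 = $256.5000
Fairlake Canton, 21 June – 31 December 2011: 194 days → $36,500 × 4.2% × 194/365 = $814.8000
Total = $1,071.3000

$1,071.30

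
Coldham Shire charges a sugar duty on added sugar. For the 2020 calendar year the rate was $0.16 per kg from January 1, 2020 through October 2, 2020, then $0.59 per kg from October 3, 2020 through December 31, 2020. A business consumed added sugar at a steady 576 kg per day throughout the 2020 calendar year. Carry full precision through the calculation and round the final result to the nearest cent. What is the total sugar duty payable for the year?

$56,021.76

January 1 – October 2, 2020: 276 days × 576 kg/day = 158,976 kg at $0.16/kg → $25,436.16
October 3 – December 31, 2020: 90 days × 576 kg/day = 51,840 kg at $0.59/kg → $30,585.60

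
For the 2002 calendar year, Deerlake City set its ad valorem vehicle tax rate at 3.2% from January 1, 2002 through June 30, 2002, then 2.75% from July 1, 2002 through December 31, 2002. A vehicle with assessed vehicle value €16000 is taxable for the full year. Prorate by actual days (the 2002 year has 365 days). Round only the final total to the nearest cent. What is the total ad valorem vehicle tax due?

January 1 – June 30, 2002: 181 days at 3.2% → €16000 × 3.2% × 181/365 = €253.8959
July 1 – December 31, 2002: 184 days at 2.75% → €16000 × 2.75% × 184/365 = €221.8082
Total = €475.7041

€475.70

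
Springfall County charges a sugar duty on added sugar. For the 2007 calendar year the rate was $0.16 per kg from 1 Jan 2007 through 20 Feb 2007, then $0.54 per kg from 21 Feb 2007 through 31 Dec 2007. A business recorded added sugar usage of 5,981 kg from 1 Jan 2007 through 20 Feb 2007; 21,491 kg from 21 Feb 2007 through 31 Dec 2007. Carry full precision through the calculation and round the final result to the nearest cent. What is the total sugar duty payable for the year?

$12562.10

1 Jan – 20 Feb 2007: 5,981 kg at $0.16/kg → $956.96
21 Feb – 31 Dec 2007: 21,491 kg at $0.54/kg → $11605.14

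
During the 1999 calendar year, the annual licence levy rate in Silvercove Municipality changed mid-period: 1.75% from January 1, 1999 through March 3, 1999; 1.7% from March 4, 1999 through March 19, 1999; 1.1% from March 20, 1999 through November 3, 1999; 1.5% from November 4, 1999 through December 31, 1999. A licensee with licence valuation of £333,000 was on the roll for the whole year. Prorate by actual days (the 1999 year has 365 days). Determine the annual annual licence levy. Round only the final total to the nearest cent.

January 1 – March 3, 1999: 62 days at 1.75% → £333,000 × 1.75% × 62/365 = £989.8767
March 4 – March 19, 1999: 16 days at 1.7% → £333,000 × 1.7% × 16/365 = £248.1534
March 20 – November 3, 1999: 229 days at 1.1% → £333,000 × 1.1% × 229/365 = £2,298.1562
November 4 – December 31, 1999: 58 days at 1.5% → £333,000 × 1.5% × 58/365 = £793.7260
Total = £4,329.9123

£4,329.91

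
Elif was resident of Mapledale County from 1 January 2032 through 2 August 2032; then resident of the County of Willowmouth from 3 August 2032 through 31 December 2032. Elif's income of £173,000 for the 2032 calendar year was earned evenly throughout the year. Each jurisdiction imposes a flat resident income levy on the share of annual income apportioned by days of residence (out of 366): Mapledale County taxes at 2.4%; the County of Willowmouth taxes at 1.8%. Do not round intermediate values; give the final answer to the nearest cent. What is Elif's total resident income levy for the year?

£3,723.75

Mapledale County, 1 January – 2 August 2032: 215 days → £173,000 × 2.4% × 215/366 = £2,439.0164
The County of Willowmouth, 3 August – 31 December 2032: 151 days → £173,000 × 1.8% × 151/366 = £1,284.7377
Total = £3,723.7541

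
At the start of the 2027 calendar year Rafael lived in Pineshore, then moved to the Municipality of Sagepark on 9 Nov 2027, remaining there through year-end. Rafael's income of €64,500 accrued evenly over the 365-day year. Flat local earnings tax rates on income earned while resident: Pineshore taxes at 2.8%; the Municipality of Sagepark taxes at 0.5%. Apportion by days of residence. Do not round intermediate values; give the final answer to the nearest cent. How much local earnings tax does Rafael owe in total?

Pineshore, 1 Jan – 8 Nov 2027: 312 days → €64,500 × 2.8% × 312/365 = €1,543.7589
The Municipality of Sagepark, 9 Nov – 31 Dec 2027: 53 days → €64,500 × 0.5% × 53/365 = €46.8288
Total = €1,590.5877

€1,590.59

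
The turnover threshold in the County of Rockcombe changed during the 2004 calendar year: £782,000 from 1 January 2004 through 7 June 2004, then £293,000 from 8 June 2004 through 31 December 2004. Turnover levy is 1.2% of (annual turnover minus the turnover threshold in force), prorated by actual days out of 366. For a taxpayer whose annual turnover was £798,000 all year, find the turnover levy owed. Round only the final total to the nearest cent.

1 January – 7 June 2004: 159 days, exemption £782,000 → (£798,000 − £782,000) × 1.2% × 159/366 = £83.4098
8 June – 31 December 2004: 207 days, exemption £293,000 → (£798,000 − £293,000) × 1.2% × 207/366 = £3,427.3770
Total = £3,510.7869

£3,510.79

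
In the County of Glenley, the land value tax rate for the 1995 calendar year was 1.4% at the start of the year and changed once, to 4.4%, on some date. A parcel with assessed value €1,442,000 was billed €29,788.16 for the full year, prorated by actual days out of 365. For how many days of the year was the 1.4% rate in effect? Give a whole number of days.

Let d = days at the first rate; then 365 − d days at the second rate.
€1,442,000 × [1.4%·d + 4.4%·(365−d)] / 365 = €29,788.16
Solving gives d = 284, so the new rate took effect on 12 October 1995.

284 days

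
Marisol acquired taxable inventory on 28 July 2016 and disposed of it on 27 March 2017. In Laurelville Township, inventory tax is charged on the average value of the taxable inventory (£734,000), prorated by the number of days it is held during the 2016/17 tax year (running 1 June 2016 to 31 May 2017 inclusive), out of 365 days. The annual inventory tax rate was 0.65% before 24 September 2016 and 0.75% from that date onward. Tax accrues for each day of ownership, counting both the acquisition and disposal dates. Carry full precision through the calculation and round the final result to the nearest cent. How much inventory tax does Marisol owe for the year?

28 July – 23 September 2016: 58 days at 0.65% → £734,000 × 0.65% × 58/365 = £758.1315
24 September 2016 – 27 March 2017: 185 days at 0.75% → £734,000 × 0.75% × 185/365 = £2,790.2055
Total = £3,548.3370

£3,548.34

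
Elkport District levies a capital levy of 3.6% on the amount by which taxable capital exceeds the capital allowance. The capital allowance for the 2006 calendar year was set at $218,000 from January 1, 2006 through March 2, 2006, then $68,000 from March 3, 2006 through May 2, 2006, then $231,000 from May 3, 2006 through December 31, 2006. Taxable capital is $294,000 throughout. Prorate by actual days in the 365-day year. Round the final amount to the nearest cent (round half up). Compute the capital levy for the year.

$3,326.89

January 1 – March 2, 2006: 61 days, exemption $218,000 → ($294,000 − $218,000) × 3.6% × 61/365 = $457.2493
March 3 – May 2, 2006: 61 days, exemption $68,000 → ($294,000 − $68,000) × 3.6% × 61/365 = $1,359.7151
May 3 – December 31, 2006: 243 days, exemption $231,000 → ($294,000 − $231,000) × 3.6% × 243/365 = $1,509.9288
Total = $3,326.8932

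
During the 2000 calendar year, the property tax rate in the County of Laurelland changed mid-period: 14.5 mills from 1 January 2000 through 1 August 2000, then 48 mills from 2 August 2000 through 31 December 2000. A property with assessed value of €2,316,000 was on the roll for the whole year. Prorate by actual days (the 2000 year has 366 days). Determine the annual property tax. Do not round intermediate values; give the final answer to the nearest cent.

1 January – 1 August 2000: 214 days at 14.5 mills → €2,316,000 × 1.45% × 214/366 = €19,635.3770
2 August – 31 December 2000: 152 days at 48 mills → €2,316,000 × 4.8% × 152/366 = €46,168.1311
Total = €65,803.5082

€65,803.51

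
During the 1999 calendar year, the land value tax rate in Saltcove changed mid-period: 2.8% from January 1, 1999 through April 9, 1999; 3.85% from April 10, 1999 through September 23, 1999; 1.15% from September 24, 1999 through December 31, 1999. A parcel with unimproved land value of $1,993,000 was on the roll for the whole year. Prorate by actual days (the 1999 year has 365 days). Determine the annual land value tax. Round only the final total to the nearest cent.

$56,459.23

January 1 – April 9, 1999: 99 days at 2.8% → $1,993,000 × 2.8% × 99/365 = $15,135.8795
April 10 – September 23, 1999: 167 days at 3.85% → $1,993,000 × 3.85% × 167/365 = $35,106.8315
September 24 – December 31, 1999: 99 days at 1.15% → $1,993,000 × 1.15% × 99/365 = $6,216.5219
Total = $56,459.2329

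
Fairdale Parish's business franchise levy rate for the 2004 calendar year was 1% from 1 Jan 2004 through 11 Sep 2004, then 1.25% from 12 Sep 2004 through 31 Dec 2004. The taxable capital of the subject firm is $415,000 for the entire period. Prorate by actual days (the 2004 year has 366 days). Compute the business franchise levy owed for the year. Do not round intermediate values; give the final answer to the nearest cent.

$4,464.65

1 Jan – 11 Sep 2004: 255 days at 1% → $415,000 × 1% × 255/366 = $2,891.3934
12 Sep – 31 Dec 2004: 111 days at 1.25% → $415,000 × 1.25% × 111/366 = $1,573.2582
Total = $4,464.6516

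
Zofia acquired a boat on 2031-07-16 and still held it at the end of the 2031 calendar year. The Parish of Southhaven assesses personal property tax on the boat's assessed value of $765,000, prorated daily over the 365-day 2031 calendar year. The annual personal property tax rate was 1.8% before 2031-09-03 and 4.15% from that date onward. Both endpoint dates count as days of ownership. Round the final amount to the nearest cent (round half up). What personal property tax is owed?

2031-07-16 to 2031-09-02: 49 days at 1.8% → $765,000 × 1.8% × 49/365 = $1,848.5753
2031-09-03 to 2031-12-31: 120 days at 4.15% → $765,000 × 4.15% × 120/365 = $10,437.5342
Total = $12,286.1096

$12,286.11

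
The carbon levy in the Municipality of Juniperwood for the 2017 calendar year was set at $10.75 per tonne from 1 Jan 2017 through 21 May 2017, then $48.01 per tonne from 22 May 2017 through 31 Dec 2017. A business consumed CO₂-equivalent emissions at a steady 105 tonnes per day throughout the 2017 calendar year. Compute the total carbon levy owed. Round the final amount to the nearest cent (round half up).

1 Jan – 21 May 2017: 141 days × 105 tonnes/day = 14,805 tonnes at $10.75/tonne → $159,153.75
22 May – 31 Dec 2017: 224 days × 105 tonnes/day = 23,520 tonnes at $48.01/tonne → $1,129,195.20

$1,288,348.95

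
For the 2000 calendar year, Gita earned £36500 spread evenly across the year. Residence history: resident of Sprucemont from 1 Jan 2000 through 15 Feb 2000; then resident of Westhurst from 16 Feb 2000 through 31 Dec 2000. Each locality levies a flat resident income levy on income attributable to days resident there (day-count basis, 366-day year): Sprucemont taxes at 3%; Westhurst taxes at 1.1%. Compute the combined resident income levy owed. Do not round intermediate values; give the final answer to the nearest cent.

Sprucemont, 1 Jan – 15 Feb 2000: 46 days → £36500 × 3% × 46/366 = £137.6230
Westhurst, 16 Feb – 31 Dec 2000: 320 days → £36500 × 1.1% × 320/366 = £351.0383
Total = £488.6612

£488.66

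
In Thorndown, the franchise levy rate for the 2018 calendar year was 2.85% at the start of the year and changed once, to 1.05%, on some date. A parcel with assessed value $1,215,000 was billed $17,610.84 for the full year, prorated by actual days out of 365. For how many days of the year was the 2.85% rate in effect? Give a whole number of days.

81 days

Let d = days at the first rate; then 365 − d days at the second rate.
$1,215,000 × [2.85%·d + 1.05%·(365−d)] / 365 = $17,610.84
Solving gives d = 81, so the new rate took effect on 23 March 2018.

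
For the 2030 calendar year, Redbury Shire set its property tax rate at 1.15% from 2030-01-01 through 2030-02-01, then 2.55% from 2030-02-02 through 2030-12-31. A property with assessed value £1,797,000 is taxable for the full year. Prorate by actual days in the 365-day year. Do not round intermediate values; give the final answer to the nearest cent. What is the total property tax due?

2030-01-01 to 2030-02-01: 32 days at 1.15% → £1,797,000 × 1.15% × 32/365 = £1,811.7699
2030-02-02 to 2030-12-31: 333 days at 2.55% → £1,797,000 × 2.55% × 333/365 = £41,806.0973
Total = £43,617.8671

£43,617.87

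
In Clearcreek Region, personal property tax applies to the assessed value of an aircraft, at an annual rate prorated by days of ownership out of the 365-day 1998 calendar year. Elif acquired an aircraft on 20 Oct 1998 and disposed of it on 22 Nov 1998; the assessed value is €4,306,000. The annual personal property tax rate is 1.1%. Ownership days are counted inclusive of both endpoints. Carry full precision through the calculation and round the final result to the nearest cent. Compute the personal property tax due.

Days held (20 Oct – 22 Nov 1998): 34 out of 365
Tax = €4,306,000 × 1.1% × 34/365 = €4,412.1753

€4,412.18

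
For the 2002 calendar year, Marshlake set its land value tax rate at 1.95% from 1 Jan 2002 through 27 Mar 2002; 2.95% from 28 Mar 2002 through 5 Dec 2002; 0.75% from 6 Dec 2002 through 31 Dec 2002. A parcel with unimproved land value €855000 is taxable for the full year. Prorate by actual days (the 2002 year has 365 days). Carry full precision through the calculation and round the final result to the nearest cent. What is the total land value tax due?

1 Jan – 27 Mar 2002: 86 days at 1.95% → €855000 × 1.95% × 86/365 = €3928.3151
28 Mar – 5 Dec 2002: 253 days at 2.95% → €855000 × 2.95% × 253/365 = €17482.9932
6 Dec – 31 Dec 2002: 26 days at 0.75% → €855000 × 0.75% × 26/365 = €456.7808
Total = €21868.0890

€21868.09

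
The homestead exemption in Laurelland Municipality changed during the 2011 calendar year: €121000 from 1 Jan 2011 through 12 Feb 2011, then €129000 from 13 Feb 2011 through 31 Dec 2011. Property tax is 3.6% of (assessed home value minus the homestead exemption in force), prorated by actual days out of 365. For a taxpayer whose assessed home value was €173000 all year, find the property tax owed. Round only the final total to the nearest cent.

€1617.93

1 Jan – 12 Feb 2011: 43 days, exemption €121000 → (€173000 − €121000) × 3.6% × 43/365 = €220.5370
13 Feb – 31 Dec 2011: 322 days, exemption €129000 → (€173000 − €129000) × 3.6% × 322/365 = €1397.3918
Total = €1617.9288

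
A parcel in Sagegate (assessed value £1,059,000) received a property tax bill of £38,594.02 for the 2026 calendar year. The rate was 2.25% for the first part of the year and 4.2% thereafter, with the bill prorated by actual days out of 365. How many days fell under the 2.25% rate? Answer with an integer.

104 days

Let d = days at the first rate; then 365 − d days at the second rate.
£1,059,000 × [2.25%·d + 4.2%·(365−d)] / 365 = £38,594.02
Solving gives d = 104, so the new rate took effect on 15 Apr 2026.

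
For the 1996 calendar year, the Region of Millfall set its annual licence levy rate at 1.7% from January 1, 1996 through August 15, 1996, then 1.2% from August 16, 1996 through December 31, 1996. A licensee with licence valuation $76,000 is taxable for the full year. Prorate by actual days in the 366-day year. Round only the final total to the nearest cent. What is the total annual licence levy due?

January 1 – August 15, 1996: 228 days at 1.7% → $76,000 × 1.7% × 228/366 = $804.8525
August 16 – December 31, 1996: 138 days at 1.2% → $76,000 × 1.2% × 138/366 = $343.8689
Total = $1,148.7213

$1,148.72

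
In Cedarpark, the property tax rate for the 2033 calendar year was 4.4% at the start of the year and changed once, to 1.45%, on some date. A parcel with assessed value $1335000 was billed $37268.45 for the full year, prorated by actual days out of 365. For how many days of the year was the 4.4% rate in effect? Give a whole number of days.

166 days

Let d = days at the first rate; then 365 − d days at the second rate.
$1335000 × [4.4%·d + 1.45%·(365−d)] / 365 = $37268.45
Solving gives d = 166, so the new rate took effect on 16 Jun 2033.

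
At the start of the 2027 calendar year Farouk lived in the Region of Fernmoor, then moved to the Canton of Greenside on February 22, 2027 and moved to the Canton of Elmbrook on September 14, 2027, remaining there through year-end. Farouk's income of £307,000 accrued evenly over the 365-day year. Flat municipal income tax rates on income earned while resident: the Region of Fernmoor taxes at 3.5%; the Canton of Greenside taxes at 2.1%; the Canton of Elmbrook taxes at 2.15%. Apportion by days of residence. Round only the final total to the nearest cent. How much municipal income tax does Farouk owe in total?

£7,105.16

The Region of Fernmoor, January 1 – February 21, 2027: 52 days → £307,000 × 3.5% × 52/365 = £1,530.7945
The Canton of Greenside, February 22 – September 13, 2027: 204 days → £307,000 × 2.1% × 204/365 = £3,603.2548
The Canton of Elmbrook, September 14 – December 31, 2027: 109 days → £307,000 × 2.15% × 109/365 = £1,971.1082
Total = £7,105.1575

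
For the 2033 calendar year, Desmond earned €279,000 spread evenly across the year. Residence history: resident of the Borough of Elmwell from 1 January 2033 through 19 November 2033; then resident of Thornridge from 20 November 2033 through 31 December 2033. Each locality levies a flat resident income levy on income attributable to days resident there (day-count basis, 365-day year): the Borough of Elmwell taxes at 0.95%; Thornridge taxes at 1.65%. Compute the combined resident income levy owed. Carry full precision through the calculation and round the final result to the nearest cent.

The Borough of Elmwell, 1 January – 19 November 2033: 323 days → €279,000 × 0.95% × 323/365 = €2,345.5110
Thornridge, 20 November – 31 December 2033: 42 days → €279,000 × 1.65% × 42/365 = €529.7178
Total = €2,875.2288

€2,875.23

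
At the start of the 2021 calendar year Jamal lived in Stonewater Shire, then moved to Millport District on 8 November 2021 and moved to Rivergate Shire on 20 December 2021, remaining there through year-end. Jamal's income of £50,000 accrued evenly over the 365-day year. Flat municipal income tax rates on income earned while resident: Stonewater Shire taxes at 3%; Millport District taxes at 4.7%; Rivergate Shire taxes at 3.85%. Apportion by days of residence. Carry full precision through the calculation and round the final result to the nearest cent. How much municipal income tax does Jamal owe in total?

Stonewater Shire, 1 January – 7 November 2021: 311 days → £50,000 × 3% × 311/365 = £1,278.0822
Millport District, 8 November – 19 December 2021: 42 days → £50,000 × 4.7% × 42/365 = £270.4110
Rivergate Shire, 20 December – 31 December 2021: 12 days → £50,000 × 3.85% × 12/365 = £63.2877
Total = £1,611.7808

£1,611.78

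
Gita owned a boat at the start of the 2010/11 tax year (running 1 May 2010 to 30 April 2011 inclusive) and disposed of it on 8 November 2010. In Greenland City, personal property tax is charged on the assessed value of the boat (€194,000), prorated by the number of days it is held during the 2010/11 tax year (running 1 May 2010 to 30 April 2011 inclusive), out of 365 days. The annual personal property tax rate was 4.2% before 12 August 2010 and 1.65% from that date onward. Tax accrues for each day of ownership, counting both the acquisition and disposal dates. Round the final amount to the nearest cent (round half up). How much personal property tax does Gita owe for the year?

1 May – 11 August 2010: 103 days at 4.2% → €194,000 × 4.2% × 103/365 = €2,299.2986
12 August – 8 November 2010: 89 days at 1.65% → €194,000 × 1.65% × 89/365 = €780.5178
Total = €3,079.8164

€3,079.82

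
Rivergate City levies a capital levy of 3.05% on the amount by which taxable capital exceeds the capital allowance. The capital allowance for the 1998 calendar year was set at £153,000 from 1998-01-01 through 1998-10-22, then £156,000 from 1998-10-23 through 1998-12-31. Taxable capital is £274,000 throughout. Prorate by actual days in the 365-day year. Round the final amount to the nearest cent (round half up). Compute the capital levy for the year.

£3,672.95

1998-01-01 to 1998-10-22: 295 days, exemption £153,000 → (£274,000 − £153,000) × 3.05% × 295/365 = £2,982.7329
1998-10-23 to 1998-12-31: 70 days, exemption £156,000 → (£274,000 − £156,000) × 3.05% × 70/365 = £690.2192
Total = £3,672.9521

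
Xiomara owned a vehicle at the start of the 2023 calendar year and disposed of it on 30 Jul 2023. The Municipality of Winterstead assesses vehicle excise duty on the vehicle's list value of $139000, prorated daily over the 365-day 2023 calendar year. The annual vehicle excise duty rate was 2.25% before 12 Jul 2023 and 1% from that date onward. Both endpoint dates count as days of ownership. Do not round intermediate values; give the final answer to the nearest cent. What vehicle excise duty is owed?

$1717.51

1 Jan – 11 Jul 2023: 192 days at 2.25% → $139000 × 2.25% × 192/365 = $1645.1507
12 Jul – 30 Jul 2023: 19 days at 1% → $139000 × 1% × 19/365 = $72.3562
Total = $1717.5068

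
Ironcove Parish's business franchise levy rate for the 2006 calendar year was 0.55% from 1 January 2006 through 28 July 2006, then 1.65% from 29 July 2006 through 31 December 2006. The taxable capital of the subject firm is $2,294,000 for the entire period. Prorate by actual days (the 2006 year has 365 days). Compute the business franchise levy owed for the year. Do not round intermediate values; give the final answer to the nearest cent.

1 January – 28 July 2006: 209 days at 0.55% → $2,294,000 × 0.55% × 209/365 = $7,224.5288
29 July – 31 December 2006: 156 days at 1.65% → $2,294,000 × 1.65% × 156/365 = $16,177.4137
Total = $23,401.9425

$23,401.94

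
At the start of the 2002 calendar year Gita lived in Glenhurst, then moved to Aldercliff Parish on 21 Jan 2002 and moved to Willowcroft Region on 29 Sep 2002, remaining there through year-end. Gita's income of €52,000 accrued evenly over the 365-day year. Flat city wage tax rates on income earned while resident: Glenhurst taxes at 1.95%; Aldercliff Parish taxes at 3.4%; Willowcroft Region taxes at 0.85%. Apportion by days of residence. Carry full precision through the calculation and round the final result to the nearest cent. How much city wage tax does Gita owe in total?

Glenhurst, 1 Jan – 20 Jan 2002: 20 days → €52,000 × 1.95% × 20/365 = €55.5616
Aldercliff Parish, 21 Jan – 28 Sep 2002: 251 days → €52,000 × 3.4% × 251/365 = €1,215.8027
Willowcroft Region, 29 Sep – 31 Dec 2002: 94 days → €52,000 × 0.85% × 94/365 = €113.8301
Total = €1,385.1945

€1,385.19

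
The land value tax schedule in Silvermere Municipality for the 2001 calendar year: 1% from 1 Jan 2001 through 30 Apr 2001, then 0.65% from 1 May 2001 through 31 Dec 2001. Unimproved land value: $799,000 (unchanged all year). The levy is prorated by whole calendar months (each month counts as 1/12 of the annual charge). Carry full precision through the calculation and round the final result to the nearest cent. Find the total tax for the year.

1 Jan – 30 Apr 2001: 4 months at 1% → $799,000 × 1% × 4/12 = $2,663.3333
1 May – 31 Dec 2001: 8 months at 0.65% → $799,000 × 0.65% × 8/12 = $3,462.3333
Total = $6,125.6667

$6,125.67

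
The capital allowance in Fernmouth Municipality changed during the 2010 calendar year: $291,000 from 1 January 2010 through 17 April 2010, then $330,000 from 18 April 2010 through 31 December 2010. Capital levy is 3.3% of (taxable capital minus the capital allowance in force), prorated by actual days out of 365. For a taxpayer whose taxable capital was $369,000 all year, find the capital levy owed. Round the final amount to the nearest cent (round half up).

1 January – 17 April 2010: 107 days, exemption $291,000 → ($369,000 − $291,000) × 3.3% × 107/365 = $754.5699
18 April – 31 December 2010: 258 days, exemption $330,000 → ($369,000 − $330,000) × 3.3% × 258/365 = $909.7151
Total = $1,664.2849

$1,664.28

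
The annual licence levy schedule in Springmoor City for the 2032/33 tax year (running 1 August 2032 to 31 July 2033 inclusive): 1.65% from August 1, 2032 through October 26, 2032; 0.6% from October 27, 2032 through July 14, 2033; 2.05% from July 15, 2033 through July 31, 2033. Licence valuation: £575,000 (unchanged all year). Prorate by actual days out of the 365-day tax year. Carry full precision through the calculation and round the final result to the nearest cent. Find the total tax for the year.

£5,277.40

August 1 – October 26, 2032: 87 days at 1.65% → £575,000 × 1.65% × 87/365 = £2,261.4041
October 27, 2032 – July 14, 2033: 261 days at 0.6% → £575,000 × 0.6% × 261/365 = £2,466.9863
July 15 – July 31, 2033: 17 days at 2.05% → £575,000 × 2.05% × 17/365 = £549.0068
Total = £5,277.3973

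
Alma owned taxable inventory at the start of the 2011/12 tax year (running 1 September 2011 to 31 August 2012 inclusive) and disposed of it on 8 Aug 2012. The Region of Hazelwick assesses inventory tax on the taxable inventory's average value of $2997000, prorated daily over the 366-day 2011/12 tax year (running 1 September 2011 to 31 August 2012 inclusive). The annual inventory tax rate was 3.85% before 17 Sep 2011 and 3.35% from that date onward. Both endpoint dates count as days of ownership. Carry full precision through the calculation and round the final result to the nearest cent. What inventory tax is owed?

$94745.32

1 Sep – 16 Sep 2011: 16 days at 3.85% → $2997000 × 3.85% × 16/366 = $5044.1311
17 Sep 2011 – 8 Aug 2012: 327 days at 3.35% → $2997000 × 3.35% × 327/366 = $89701.1926
Total = $94745.3238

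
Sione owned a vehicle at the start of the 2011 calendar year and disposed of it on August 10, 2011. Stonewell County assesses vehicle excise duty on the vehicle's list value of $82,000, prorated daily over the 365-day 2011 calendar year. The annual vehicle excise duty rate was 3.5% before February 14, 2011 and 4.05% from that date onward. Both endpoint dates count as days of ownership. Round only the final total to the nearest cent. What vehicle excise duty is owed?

$1,965.53

January 1 – February 13, 2011: 44 days at 3.5% → $82,000 × 3.5% × 44/365 = $345.9726
February 14 – August 10, 2011: 178 days at 4.05% → $82,000 × 4.05% × 178/365 = $1,619.5562
Total = $1,965.5288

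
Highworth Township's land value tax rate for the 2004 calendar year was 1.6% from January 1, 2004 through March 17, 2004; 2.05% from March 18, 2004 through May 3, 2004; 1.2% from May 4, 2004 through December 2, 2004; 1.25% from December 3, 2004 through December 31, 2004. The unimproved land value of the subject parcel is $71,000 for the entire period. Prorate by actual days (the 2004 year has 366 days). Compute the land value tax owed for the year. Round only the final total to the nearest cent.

January 1 – March 17, 2004: 77 days at 1.6% → $71,000 × 1.6% × 77/366 = $238.9945
March 18 – May 3, 2004: 47 days at 2.05% → $71,000 × 2.05% × 47/366 = $186.9085
May 4 – December 2, 2004: 213 days at 1.2% → $71,000 × 1.2% × 213/366 = $495.8361
December 3 – December 31, 2004: 29 days at 1.25% → $71,000 × 1.25% × 29/366 = $70.3210
Total = $992.0601

$992.06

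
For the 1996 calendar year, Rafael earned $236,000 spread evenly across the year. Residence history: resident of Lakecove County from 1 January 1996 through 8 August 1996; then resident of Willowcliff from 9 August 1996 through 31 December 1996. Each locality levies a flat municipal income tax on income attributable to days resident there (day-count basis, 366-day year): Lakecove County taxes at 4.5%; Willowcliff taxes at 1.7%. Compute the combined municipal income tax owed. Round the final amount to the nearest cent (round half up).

$8,002.08

Lakecove County, 1 January – 8 August 1996: 221 days → $236,000 × 4.5% × 221/366 = $6,412.6230
Willowcliff, 9 August – 31 December 1996: 145 days → $236,000 × 1.7% × 145/366 = $1,589.4536
Total = $8,002.0765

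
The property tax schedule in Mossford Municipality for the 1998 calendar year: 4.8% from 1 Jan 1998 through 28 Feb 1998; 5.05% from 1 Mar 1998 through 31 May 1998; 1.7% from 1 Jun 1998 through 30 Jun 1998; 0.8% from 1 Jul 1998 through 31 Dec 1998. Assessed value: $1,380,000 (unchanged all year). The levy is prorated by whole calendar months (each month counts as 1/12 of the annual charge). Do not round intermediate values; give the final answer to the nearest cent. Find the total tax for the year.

$35,937.50

1 Jan – 28 Feb 1998: 2 months at 4.8% → $1,380,000 × 4.8% × 2/12 = $11,040.0000
1 Mar – 31 May 1998: 3 months at 5.05% → $1,380,000 × 5.05% × 3/12 = $17,422.5000
1 Jun – 30 Jun 1998: 1 month at 1.7% → $1,380,000 × 1.7% × 1/12 = $1,955.0000
1 Jul – 31 Dec 1998: 6 months at 0.8% → $1,380,000 × 0.8% × 6/12 = $5,520.0000
Total = $35,937.5000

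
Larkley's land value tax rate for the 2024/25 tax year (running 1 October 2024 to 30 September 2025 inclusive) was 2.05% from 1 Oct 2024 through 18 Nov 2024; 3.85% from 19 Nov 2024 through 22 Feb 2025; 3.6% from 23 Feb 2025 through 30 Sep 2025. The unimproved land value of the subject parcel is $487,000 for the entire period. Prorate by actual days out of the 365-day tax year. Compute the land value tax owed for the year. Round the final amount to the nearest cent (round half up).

1 Oct – 18 Nov 2024: 49 days at 2.05% → $487,000 × 2.05% × 49/365 = $1,340.2507
19 Nov 2024 – 22 Feb 2025: 96 days at 3.85% → $487,000 × 3.85% × 96/365 = $4,931.3753
23 Feb – 30 Sep 2025: 220 days at 3.6% → $487,000 × 3.6% × 220/365 = $10,567.2329
Total = $16,838.8589

$16,838.86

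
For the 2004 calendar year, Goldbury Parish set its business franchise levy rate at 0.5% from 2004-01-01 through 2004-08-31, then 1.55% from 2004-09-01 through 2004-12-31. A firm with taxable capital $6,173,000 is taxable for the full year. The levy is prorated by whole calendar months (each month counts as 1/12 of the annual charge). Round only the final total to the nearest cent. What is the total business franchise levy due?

2004-01-01 to 2004-08-31: 8 months at 0.5% → $6,173,000 × 0.5% × 8/12 = $20,576.6667
2004-09-01 to 2004-12-31: 4 months at 1.55% → $6,173,000 × 1.55% × 4/12 = $31,893.8333
Total = $52,470.5000

$52,470.50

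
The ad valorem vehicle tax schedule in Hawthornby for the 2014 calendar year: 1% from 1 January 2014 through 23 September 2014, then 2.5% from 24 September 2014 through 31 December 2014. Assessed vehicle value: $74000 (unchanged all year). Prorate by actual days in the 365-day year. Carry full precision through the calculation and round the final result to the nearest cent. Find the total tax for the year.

1 January – 23 September 2014: 266 days at 1% → $74000 × 1% × 266/365 = $539.2877
24 September – 31 December 2014: 99 days at 2.5% → $74000 × 2.5% × 99/365 = $501.7808
Total = $1041.0685

$1041.07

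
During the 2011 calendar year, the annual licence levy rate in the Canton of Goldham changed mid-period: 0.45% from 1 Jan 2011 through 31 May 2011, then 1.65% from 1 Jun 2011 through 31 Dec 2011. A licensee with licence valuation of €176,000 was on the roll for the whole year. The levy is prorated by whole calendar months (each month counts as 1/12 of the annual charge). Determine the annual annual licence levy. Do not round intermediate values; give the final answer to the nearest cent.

€2,024.00

1 Jan – 31 May 2011: 5 months at 0.45% → €176,000 × 0.45% × 5/12 = €330.0000
1 Jun – 31 Dec 2011: 7 months at 1.65% → €176,000 × 1.65% × 7/12 = €1,694.0000
Total = €2,024.0000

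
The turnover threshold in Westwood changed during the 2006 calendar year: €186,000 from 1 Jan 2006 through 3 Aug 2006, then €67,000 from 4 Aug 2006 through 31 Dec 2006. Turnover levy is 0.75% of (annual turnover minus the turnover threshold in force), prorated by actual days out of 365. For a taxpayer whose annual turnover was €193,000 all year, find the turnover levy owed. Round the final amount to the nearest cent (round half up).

1 Jan – 3 Aug 2006: 215 days, exemption €186,000 → (€193,000 − €186,000) × 0.75% × 215/365 = €30.9247
4 Aug – 31 Dec 2006: 150 days, exemption €67,000 → (€193,000 − €67,000) × 0.75% × 150/365 = €388.3562
Total = €419.2808

€419.28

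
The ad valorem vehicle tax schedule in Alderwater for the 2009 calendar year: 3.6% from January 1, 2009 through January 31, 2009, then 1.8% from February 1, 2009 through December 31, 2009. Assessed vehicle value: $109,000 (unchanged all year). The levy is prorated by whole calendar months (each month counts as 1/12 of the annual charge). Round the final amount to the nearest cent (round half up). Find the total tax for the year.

January 1 – January 31, 2009: 1 month at 3.6% → $109,000 × 3.6% × 1/12 = $327.0000
February 1 – December 31, 2009: 11 months at 1.8% → $109,000 × 1.8% × 11/12 = $1,798.5000
Total = $2,125.5000

$2,125.50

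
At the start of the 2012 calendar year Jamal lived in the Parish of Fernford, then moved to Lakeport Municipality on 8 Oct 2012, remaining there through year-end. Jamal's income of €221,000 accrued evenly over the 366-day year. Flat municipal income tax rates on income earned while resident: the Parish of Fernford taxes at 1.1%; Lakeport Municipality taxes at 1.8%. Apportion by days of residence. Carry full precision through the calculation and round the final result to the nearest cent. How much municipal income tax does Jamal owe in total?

€2,790.28

The Parish of Fernford, 1 Jan – 7 Oct 2012: 281 days → €221,000 × 1.1% × 281/366 = €1,866.4235
Lakeport Municipality, 8 Oct – 31 Dec 2012: 85 days → €221,000 × 1.8% × 85/366 = €923.8525
Total = €2,790.2760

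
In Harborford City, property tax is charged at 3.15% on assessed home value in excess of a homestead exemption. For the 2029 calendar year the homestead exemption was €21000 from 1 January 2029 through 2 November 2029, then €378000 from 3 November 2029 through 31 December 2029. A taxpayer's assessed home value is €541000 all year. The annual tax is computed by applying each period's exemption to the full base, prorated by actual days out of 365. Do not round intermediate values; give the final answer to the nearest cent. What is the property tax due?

€14562.23

1 January – 2 November 2029: 306 days, exemption €21000 → (€541000 − €21000) × 3.15% × 306/365 = €13732.2740
3 November – 31 December 2029: 59 days, exemption €378000 → (€541000 − €378000) × 3.15% × 59/365 = €829.9603
Total = €14562.2342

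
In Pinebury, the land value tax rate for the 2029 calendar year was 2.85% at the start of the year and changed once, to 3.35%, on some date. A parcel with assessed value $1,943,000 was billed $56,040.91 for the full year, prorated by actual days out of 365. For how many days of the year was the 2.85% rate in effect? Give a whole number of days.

340 days

Let d = days at the first rate; then 365 − d days at the second rate.
$1,943,000 × [2.85%·d + 3.35%·(365−d)] / 365 = $56,040.91
Solving gives d = 340, so the new rate took effect on 7 December 2029.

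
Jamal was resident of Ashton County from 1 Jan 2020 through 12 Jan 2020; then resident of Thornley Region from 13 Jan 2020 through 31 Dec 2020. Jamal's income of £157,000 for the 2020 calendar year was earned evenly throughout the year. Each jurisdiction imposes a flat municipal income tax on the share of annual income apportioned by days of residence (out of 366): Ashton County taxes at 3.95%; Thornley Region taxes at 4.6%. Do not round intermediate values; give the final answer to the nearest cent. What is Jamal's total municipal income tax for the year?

Ashton County, 1 Jan – 12 Jan 2020: 12 days → £157,000 × 3.95% × 12/366 = £203.3279
Thornley Region, 13 Jan – 31 Dec 2020: 354 days → £157,000 × 4.6% × 354/366 = £6,985.2131
Total = £7,188.5410

£7,188.54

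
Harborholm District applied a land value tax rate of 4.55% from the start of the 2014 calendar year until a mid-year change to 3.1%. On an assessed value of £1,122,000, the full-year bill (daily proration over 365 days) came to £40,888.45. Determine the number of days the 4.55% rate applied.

137 days

Let d = days at the first rate; then 365 − d days at the second rate.
£1,122,000 × [4.55%·d + 3.1%·(365−d)] / 365 = £40,888.45
Solving gives d = 137, so the new rate took effect on 18 May 2014.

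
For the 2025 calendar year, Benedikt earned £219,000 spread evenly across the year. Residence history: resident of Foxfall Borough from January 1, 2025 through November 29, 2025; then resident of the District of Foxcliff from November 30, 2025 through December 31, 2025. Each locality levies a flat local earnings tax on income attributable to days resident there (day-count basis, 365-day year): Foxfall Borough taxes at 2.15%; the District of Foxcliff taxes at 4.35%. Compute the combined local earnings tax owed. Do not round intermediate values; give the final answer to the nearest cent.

£5,130.90

Foxfall Borough, January 1 – November 29, 2025: 333 days → £219,000 × 2.15% × 333/365 = £4,295.7000
The District of Foxcliff, November 30 – December 31, 2025: 32 days → £219,000 × 4.35% × 32/365 = £835.2000
Total = £5,130.9000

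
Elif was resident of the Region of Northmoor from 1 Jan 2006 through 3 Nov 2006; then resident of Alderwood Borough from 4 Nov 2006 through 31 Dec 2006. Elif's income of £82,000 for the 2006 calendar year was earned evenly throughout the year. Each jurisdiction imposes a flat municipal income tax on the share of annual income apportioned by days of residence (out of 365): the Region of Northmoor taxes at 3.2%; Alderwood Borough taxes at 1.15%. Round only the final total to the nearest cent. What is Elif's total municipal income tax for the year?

£2,356.88

The Region of Northmoor, 1 Jan – 3 Nov 2006: 307 days → £82,000 × 3.2% × 307/365 = £2,207.0356
Alderwood Borough, 4 Nov – 31 Dec 2006: 58 days → £82,000 × 1.15% × 58/365 = £149.8466
Total = £2,356.8822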